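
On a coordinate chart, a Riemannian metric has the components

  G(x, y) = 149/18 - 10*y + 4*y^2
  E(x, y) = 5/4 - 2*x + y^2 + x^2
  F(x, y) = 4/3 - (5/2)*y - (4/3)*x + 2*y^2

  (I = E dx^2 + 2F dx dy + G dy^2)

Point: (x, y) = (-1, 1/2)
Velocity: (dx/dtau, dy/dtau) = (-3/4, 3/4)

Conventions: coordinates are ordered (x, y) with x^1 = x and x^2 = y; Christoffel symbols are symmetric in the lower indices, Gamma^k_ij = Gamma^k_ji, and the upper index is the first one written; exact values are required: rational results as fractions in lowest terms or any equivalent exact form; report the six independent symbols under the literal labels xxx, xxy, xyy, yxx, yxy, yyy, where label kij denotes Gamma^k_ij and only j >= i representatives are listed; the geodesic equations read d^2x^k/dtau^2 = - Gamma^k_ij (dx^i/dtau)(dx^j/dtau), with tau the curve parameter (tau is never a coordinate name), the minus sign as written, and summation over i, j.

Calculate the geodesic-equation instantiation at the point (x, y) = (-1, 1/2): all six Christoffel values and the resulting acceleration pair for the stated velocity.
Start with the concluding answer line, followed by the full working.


Answer: Gamma_xxx = -726/2243, Gamma_xxy = 308/2243, Gamma_xyy = 520/2243, Gamma_yxx = -636/2243, Gamma_yxy = -138/2243, Gamma_yyy = -1806/2243; accelerations (d^2x/dtau^2, d^2y/dtau^2) = (3699/17944, 9747/17944)

E = 9/2, F = 23/12, G = 77/18 at the point
E_x = -4, E_y = 1, F_x = -4/3, F_y = -1/2, G_x = 0, G_y = -6
EG - F^2 = 2243/144;  g^inv = (144/2243) * [[77/18, -23/12], [-23/12, 9/2]]
first-kind symbols [ij,l] = (1/2)(d_i g_jl + d_j g_il - d_l g_ij): [xx,x] = E_x/2 = -2, [xx,y] = F_x - E_y/2 = -11/6, [xy,x] = E_y/2 = 1/2, [xy,y] = G_x/2 = 0, [yy,x] = F_y - G_x/2 = -1/2, [yy,y] = G_y/2 = -3
Gamma^x_ij = (G*[ij,x] - F*[ij,y])/(EG - F^2), Gamma^y_ij = (E*[ij,y] - F*[ij,x])/(EG - F^2)
Gamma_xxx = -726/2243, Gamma_xxy = 308/2243, Gamma_xyy = 520/2243, Gamma_yxx = -636/2243, Gamma_yxy = -138/2243, Gamma_yyy = -1806/2243
d^2x/dtau^2 = -(Gamma_xxx*(-3/4)^2 + 2*Gamma_xxy*(-3/4)*(3/4) + Gamma_xyy*(3/4)^2) = 3699/17944
d^2y/dtau^2 = -(Gamma_yxx*(-3/4)^2 + 2*Gamma_yxy*(-3/4)*(3/4) + Gamma_yyy*(3/4)^2) = 9747/17944


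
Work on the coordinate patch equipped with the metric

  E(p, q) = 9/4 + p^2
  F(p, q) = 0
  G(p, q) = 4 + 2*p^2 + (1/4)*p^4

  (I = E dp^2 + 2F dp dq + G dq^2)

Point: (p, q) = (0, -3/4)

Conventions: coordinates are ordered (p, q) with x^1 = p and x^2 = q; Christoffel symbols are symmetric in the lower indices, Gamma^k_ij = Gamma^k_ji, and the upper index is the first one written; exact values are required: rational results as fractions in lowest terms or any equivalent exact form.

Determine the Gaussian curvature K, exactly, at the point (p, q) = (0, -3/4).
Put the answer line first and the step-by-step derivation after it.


Answer: K = -2/9

E = 9/4, F = 0, G = 4, EG - F^2 = 9 at the point
E_p = 0, E_q = 0, F_p = 0, F_q = 0, G_p = 0, G_q = 0
E_qq = 0, F_pq = 0, G_pp = 4
Apply the Brioschi formula K = (det M1 - det M2)/(EG - F^2)^2 over the derivative matrices of E, F, G.
M1 = [[-E_qq/2 + F_pq - G_pp/2, E_p/2, F_p - E_q/2], [F_q - G_p/2, E, F], [G_q/2, F, G]] = [[-2, 0, 0], [0, 9/4, 0], [0, 0, 4]]; det M1 = -18
M2 = [[0, E_q/2, G_p/2], [E_q/2, E, F], [G_p/2, F, G]] = [[0, 0, 0], [0, 9/4, 0], [0, 0, 4]]; det M2 = 0
det M1 - det M2 = -18; K = -18 / (9)^2 = -2/9


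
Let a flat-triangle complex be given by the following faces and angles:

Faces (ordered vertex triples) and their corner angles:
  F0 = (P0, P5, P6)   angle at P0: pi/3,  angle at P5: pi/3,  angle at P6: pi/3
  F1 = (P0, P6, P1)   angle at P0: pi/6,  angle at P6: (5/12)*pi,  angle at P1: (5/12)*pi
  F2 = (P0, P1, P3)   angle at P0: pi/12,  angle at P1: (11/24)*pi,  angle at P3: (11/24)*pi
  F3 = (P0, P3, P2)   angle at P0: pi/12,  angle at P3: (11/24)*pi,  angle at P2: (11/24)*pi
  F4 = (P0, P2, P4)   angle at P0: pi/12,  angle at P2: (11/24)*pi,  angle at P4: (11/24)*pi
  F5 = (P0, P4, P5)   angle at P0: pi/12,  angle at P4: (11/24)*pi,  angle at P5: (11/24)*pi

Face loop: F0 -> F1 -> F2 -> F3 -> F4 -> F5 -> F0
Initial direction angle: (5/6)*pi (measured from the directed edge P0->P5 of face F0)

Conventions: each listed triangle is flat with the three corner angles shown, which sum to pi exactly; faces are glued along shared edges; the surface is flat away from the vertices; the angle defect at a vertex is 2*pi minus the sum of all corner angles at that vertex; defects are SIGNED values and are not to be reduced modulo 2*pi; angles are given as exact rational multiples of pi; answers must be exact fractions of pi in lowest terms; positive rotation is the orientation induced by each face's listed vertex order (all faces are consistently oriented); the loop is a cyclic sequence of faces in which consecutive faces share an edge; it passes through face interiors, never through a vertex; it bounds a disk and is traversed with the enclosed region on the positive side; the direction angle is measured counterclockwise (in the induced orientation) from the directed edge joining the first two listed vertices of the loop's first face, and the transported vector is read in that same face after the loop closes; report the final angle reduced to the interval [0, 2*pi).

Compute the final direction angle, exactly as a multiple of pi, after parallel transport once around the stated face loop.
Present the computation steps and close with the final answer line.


enclosed vertex P0: corner angles sum to (5/6)*pi, defect = 2*pi - (5/6)*pi = (7/6)*pi
summing the enclosed defects onto the initial angle, mod 2*pi in the induced orientation:
final angle = (5/6)*pi + (7/6)*pi = 0 (mod 2*pi)

Answer: final direction angle = 0


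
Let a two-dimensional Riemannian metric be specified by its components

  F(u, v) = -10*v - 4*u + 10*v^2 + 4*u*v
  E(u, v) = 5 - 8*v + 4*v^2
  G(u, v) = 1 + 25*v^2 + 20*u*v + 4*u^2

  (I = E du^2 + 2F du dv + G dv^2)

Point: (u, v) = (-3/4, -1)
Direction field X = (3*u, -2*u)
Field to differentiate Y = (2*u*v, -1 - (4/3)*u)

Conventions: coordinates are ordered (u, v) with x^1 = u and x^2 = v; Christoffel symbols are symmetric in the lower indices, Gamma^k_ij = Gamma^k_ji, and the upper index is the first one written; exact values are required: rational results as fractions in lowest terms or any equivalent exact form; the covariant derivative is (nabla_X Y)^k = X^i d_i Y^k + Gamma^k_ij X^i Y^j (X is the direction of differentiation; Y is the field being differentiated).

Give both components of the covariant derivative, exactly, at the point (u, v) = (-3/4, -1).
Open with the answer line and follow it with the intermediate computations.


Answer: (nabla_X Y)^u = 615/316, (nabla_X Y)^v = 198/79

E = 17, F = 26, G = 173/4 at the point
E_u = 0, E_v = -16, F_u = -8, F_v = -33, G_u = -26, G_v = -65
EG - F^2 = 237/4;  g^inv = (4/237) * [[173/4, -26], [-26, 17]]
first-kind symbols [ij,l] = (1/2)(d_i g_jl + d_j g_il - d_l g_ij): [uu,u] = E_u/2 = 0, [uu,v] = F_u - E_v/2 = 0, [uv,u] = E_v/2 = -8, [uv,v] = G_u/2 = -13, [vv,u] = F_v - G_u/2 = -20, [vv,v] = G_v/2 = -65/2
Gamma^u_ij = (G*[ij,u] - F*[ij,v])/(EG - F^2), Gamma^v_ij = (E*[ij,v] - F*[ij,u])/(EG - F^2)
Gamma_uuu = 0, Gamma_uuv = -32/237, Gamma_uvv = -80/237, Gamma_vuu = 0, Gamma_vuv = -52/237, Gamma_vvv = -130/237
X = (-9/4, 3/2), Y = (3/2, 0) at the point


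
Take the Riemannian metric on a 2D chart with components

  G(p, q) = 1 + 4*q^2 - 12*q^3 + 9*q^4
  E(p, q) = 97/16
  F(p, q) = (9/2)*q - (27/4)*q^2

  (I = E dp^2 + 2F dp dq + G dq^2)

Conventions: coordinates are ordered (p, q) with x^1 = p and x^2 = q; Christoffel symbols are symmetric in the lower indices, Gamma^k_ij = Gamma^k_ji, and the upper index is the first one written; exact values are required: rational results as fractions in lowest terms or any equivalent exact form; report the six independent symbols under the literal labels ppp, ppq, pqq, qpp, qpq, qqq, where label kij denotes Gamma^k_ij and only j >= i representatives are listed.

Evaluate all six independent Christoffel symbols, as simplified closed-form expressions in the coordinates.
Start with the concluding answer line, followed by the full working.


Answer: Gamma_ppp = 0, Gamma_ppq = 0, Gamma_pqq = (72 - 216*q)/(144*q^4 - 192*q^3 + 64*q^2 + 97), Gamma_qpp = 0, Gamma_qpq = 0, Gamma_qqq = (288*q^3 - 288*q^2 + 64*q)/(144*q^4 - 192*q^3 + 64*q^2 + 97)

E = 97/16; F = (9/2)*q - (27/4)*q^2; G = 1 + 4*q^2 - 12*q^3 + 9*q^4
Gamma^k_ij = (1/2) g^{kl} (d_i g_jl + d_j g_il - d_l g_ij), with g^inv = (1/(EG-F^2)) [[G, -F], [-F, E]]
first partials: E_p = 0, E_q = 0, F_p = 0, F_q = 9/2 - (27/2)*q, G_p = 0, G_q = 8*q - 36*q^2 + 36*q^3
D = EG - F^2 = 97/16 + 4*q^2 - 12*q^3 + 9*q^4
expanded: Gamma^p_pp = (G E_p - 2F F_p + F E_q)/(2D), Gamma^p_pq = (G E_q - F G_p)/(2D), Gamma^p_qq = (2G F_q - G G_p - F G_q)/(2D), Gamma^q_pp = (2E F_p - E E_q - F E_p)/(2D), Gamma^q_pq = (E G_p - F E_q)/(2D), Gamma^q_qq = (E G_q - 2F F_q + F G_p)/(2D); substitute and cancel common factors


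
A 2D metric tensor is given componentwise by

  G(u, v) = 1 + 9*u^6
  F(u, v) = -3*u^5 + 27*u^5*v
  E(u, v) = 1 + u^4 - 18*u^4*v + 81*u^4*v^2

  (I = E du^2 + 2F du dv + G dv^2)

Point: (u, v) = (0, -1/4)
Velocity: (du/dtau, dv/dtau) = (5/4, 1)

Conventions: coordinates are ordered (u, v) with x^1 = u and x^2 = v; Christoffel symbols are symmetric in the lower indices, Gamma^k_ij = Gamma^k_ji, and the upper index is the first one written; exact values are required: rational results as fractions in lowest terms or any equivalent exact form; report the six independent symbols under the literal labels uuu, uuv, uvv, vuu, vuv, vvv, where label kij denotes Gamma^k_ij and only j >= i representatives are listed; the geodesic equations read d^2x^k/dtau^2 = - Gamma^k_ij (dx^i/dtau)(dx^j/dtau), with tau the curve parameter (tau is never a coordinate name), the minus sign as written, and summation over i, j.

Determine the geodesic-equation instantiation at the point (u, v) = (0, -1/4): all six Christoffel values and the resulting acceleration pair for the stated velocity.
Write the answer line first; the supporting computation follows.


Answer: Gamma_uuu = 0, Gamma_uuv = 0, Gamma_uvv = 0, Gamma_vuu = 0, Gamma_vuv = 0, Gamma_vvv = 0; accelerations (d^2u/dtau^2, d^2v/dtau^2) = (0, 0)

E = 1, F = 0, G = 1 at the point
E_u = 0, E_v = 0, F_u = 0, F_v = 0, G_u = 0, G_v = 0
EG - F^2 = 1;  g^inv = (1) * [[1, 0], [0, 1]]
first-kind symbols [ij,l] = (1/2)(d_i g_jl + d_j g_il - d_l g_ij): [uu,u] = E_u/2 = 0, [uu,v] = F_u - E_v/2 = 0, [uv,u] = E_v/2 = 0, [uv,v] = G_u/2 = 0, [vv,u] = F_v - G_u/2 = 0, [vv,v] = G_v/2 = 0
Gamma^u_ij = (G*[ij,u] - F*[ij,v])/(EG - F^2), Gamma^v_ij = (E*[ij,v] - F*[ij,u])/(EG - F^2)
Gamma_uuu = 0, Gamma_uuv = 0, Gamma_uvv = 0, Gamma_vuu = 0, Gamma_vuv = 0, Gamma_vvv = 0
d^2u/dtau^2 = -(Gamma_uuu*(5/4)^2 + 2*Gamma_uuv*(5/4)*(1) + Gamma_uvv*(1)^2) = 0
d^2v/dtau^2 = -(Gamma_vuu*(5/4)^2 + 2*Gamma_vuv*(5/4)*(1) + Gamma_vvv*(1)^2) = 0


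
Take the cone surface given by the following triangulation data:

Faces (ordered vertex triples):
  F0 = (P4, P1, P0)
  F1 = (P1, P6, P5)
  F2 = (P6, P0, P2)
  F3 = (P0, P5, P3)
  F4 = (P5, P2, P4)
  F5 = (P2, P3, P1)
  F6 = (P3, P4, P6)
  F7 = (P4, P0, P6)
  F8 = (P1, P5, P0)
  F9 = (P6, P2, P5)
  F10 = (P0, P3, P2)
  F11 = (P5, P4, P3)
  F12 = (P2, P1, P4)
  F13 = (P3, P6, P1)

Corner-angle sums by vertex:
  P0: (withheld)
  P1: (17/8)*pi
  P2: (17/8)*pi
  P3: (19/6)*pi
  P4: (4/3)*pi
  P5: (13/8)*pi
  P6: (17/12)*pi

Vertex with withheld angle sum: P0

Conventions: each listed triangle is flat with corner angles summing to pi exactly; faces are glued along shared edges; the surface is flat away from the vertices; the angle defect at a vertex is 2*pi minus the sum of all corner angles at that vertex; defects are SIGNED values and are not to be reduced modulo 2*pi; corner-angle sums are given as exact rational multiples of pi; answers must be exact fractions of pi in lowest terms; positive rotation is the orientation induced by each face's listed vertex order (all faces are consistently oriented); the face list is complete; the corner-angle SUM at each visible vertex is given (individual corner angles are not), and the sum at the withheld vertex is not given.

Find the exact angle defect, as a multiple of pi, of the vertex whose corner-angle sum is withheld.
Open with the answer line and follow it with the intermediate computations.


Answer: defect(P0) = (-5/24)*pi

V = 7, E = 21, F = 14; chi = V - E + F = 0
Gauss-Bonnet: total defect = 2*pi*chi = 0; visible defects sum to (5/24)*pi


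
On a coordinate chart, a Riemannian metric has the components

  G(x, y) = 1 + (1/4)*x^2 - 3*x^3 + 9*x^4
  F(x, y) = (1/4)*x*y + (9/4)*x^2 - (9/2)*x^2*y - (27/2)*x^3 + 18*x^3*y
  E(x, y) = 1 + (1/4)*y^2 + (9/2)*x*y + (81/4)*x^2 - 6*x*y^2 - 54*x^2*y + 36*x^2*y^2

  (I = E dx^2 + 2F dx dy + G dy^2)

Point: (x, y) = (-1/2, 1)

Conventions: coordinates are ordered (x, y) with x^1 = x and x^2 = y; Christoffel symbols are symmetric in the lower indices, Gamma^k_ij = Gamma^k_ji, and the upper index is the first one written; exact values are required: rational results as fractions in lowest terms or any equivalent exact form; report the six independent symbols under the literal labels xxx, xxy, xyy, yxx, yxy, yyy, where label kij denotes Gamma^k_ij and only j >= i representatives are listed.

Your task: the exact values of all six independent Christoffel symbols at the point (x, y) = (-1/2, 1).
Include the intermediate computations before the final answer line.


E = 41/16, F = -5/4, G = 2 at the point
E_x = -15/4, E_y = 35/4, F_x = 47/8, F_y = -7/2, G_x = -7, G_y = 0
EG - F^2 = 57/16;  g^inv = (16/57) * [[2, 5/4], [5/4, 41/16]]
first-kind symbols [ij,l] = (1/2)(d_i g_jl + d_j g_il - d_l g_ij): [xx,x] = E_x/2 = -15/8, [xx,y] = F_x - E_y/2 = 3/2, [xy,x] = E_y/2 = 35/8, [xy,y] = G_x/2 = -7/2, [yy,x] = F_y - G_x/2 = 0, [yy,y] = G_y/2 = 0
Gamma^x_ij = (G*[ij,x] - F*[ij,y])/(EG - F^2), Gamma^y_ij = (E*[ij,y] - F*[ij,x])/(EG - F^2)

Answer: Gamma_xxx = -10/19, Gamma_xxy = 70/57, Gamma_xyy = 0, Gamma_yxx = 8/19, Gamma_yxy = -56/57, Gamma_yyy = 0


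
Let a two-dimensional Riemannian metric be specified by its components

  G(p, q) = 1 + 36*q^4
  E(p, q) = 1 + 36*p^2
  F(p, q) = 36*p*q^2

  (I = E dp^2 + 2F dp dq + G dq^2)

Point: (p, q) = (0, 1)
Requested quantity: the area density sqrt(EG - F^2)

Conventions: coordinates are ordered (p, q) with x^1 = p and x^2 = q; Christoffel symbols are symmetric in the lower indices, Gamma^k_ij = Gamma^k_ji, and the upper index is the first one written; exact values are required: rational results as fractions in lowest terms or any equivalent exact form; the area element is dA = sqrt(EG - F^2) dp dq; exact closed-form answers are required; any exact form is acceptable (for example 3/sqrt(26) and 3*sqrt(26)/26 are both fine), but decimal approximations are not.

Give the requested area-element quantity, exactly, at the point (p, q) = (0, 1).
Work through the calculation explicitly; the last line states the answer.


E = 1, F = 0, G = 37; EG - F^2 = 37

Answer: sqrt(EG - F^2) = sqrt(37)


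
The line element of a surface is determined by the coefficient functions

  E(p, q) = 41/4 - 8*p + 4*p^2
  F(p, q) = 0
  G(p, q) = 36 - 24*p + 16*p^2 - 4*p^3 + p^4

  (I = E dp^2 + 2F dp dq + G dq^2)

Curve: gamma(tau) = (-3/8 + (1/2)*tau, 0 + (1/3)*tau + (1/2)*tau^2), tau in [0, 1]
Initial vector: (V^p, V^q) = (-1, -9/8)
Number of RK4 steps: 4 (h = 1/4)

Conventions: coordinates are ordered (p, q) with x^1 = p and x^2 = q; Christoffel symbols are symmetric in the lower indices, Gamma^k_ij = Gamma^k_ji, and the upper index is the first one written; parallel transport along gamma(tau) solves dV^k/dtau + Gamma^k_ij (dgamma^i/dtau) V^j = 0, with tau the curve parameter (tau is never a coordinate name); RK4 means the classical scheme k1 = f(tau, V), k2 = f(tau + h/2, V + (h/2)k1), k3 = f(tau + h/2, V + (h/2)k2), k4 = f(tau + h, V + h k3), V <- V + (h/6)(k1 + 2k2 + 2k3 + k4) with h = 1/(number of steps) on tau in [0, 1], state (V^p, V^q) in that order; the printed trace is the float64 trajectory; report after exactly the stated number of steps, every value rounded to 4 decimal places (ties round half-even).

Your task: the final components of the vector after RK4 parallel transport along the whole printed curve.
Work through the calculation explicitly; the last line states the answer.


gamma'(tau) = (1/2, 1/3 + tau); f(tau, V)^k = -Gamma^k_ij(gamma(tau)) gamma'^i(tau) V^j; h = 1/4; intermediate values shown to 6 dp
curve data and Christoffel symbols at the stage parameters:
  tau = 0.000000: gamma = (-0.375000, 0.000000), gamma' = (0.500000, 0.333333); Gamma_ppp = -0.398190, Gamma_ppq = 0.000000, Gamma_pqq = 1.371889, Gamma_qpp = 0.000000, Gamma_qpq = -0.399093, Gamma_qqq = 0.000000
  tau = 0.125000: gamma = (-0.312500, 0.049479), gamma' = (0.500000, 0.458333); Gamma_ppp = -0.399524, Gamma_ppq = 0.000000, Gamma_pqq = 1.342933, Gamma_qpp = 0.000000, Gamma_qpq = -0.390471, Gamma_qqq = 0.000000
  tau = 0.250000: gamma = (-0.250000, 0.114583), gamma' = (0.500000, 0.583333); Gamma_ppp = -0.400000, Gamma_ppq = 0.000000, Gamma_pqq = 1.312500, Gamma_qpp = 0.000000, Gamma_qpq = -0.380952, Gamma_qqq = 0.000000
  tau = 0.375000: gamma = (-0.187500, 0.195312), gamma' = (0.500000, 0.708333); Gamma_ppp = -0.399474, Gamma_ppq = 0.000000, Gamma_pqq = 1.280347, Gamma_qpp = 0.000000, Gamma_qpq = -0.370506, Gamma_qqq = 0.000000
  tau = 0.500000: gamma = (-0.125000, 0.291667), gamma' = (0.500000, 0.833333); Gamma_ppp = -0.397790, Gamma_ppq = 0.000000, Gamma_pqq = 1.246202, Gamma_qpp = 0.000000, Gamma_qpq = -0.359102, Gamma_qqq = 0.000000
  tau = 0.625000: gamma = (-0.062500, 0.403646), gamma' = (0.500000, 0.958333); Gamma_ppp = -0.394775, Gamma_ppq = 0.000000, Gamma_pqq = 1.209770, Gamma_qpp = 0.000000, Gamma_qpq = -0.346718, Gamma_qqq = 0.000000
  tau = 0.750000: gamma = (0.000000, 0.531250), gamma' = (0.500000, 1.083333); Gamma_ppp = -0.390244, Gamma_ppq = 0.000000, Gamma_pqq = 1.170732, Gamma_qpp = 0.000000, Gamma_qpq = -0.333333, Gamma_qqq = 0.000000
  tau = 0.875000: gamma = (0.062500, 0.674479), gamma' = (0.500000, 1.208333); Gamma_ppp = -0.384000, Gamma_ppq = 0.000000, Gamma_pqq = 1.128750, Gamma_qpp = 0.000000, Gamma_qpq = -0.318937, Gamma_qqq = 0.000000
  tau = 1.000000: gamma = (0.125000, 0.833333), gamma' = (0.500000, 1.333333); Gamma_ppp = -0.375839, Gamma_ppq = 0.000000, Gamma_pqq = 1.083473, Gamma_qpp = 0.000000, Gamma_qpq = -0.303523, Gamma_qqq = 0.000000
step 0: V^p = -1.0000, V^q = -1.1250
step 1: k1 = (0.315363, -0.357521), k2 = (0.528069, -0.400276), k3 = (0.536670, -0.396561), k4 = (0.764066, -0.425577); V <- V + (h/6)(k1 + 2k2 + 2k3 + k4): V^p = -0.8663, V^q = -1.2240
step 2: k1 = (0.763890, -0.425659), k2 = (1.004385, -0.438905), k3 = (1.011891, -0.431322), k4 = (1.261154, -0.422675); V <- V + (h/6)(k1 + 2k2 + 2k3 + k4): V^p = -0.6139, V^q = -1.3319
step 3: k1 = (1.261077, -0.422853), k2 = (1.515373, -0.391662), k3 = (1.517127, -0.380424), k4 = (1.764081, -0.322556); V <- V + (h/6)(k1 + 2k2 + 2k3 + k4): V^p = -0.2351, V^q = -1.4273
step 4: k1 = (1.764350, -0.322794), k2 = (1.998930, -0.239668), k3 = (1.990388, -0.226711), k4 = (2.193117, -0.118994); V <- V + (h/6)(k1 + 2k2 + 2k3 + k4): V^p = 0.2622, V^q = -1.4846

Answer: V^p = 0.2622, V^q = -1.4846


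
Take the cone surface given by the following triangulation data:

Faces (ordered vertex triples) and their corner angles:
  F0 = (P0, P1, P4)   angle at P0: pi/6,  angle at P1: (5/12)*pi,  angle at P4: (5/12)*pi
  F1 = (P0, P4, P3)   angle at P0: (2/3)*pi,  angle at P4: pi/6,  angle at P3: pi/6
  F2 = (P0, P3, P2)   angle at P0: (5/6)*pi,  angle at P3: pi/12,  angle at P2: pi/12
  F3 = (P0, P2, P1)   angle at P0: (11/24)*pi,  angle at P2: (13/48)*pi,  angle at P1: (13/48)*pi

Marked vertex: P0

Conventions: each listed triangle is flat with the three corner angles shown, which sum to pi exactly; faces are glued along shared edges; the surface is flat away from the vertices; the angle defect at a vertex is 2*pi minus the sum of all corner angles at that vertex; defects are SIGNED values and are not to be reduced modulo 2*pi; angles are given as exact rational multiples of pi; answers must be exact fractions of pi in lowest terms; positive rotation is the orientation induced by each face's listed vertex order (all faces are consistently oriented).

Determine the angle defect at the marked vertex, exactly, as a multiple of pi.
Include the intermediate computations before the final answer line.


Sum of corner angles at P0: (17/8)*pi
defect = 2*pi - (17/8)*pi

Answer: defect(P0) = -pi/8


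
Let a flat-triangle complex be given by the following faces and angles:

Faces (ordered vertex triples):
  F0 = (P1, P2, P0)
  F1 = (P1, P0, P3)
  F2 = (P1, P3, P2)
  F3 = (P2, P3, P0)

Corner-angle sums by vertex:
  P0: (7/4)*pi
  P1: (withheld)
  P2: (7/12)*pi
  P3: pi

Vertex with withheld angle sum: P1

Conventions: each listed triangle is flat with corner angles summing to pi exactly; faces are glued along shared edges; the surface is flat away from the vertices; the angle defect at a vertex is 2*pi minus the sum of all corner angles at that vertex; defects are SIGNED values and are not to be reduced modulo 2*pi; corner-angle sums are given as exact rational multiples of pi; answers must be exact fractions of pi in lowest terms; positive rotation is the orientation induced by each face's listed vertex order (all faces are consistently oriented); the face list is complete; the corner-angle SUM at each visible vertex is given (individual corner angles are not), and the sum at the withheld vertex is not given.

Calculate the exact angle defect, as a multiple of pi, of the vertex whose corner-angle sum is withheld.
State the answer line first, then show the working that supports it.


Answer: defect(P1) = (4/3)*pi

V = 4, E = 6, F = 4; chi = V - E + F = 2
Gauss-Bonnet: total defect = 2*pi*chi = 4*pi; visible defects sum to (8/3)*pi


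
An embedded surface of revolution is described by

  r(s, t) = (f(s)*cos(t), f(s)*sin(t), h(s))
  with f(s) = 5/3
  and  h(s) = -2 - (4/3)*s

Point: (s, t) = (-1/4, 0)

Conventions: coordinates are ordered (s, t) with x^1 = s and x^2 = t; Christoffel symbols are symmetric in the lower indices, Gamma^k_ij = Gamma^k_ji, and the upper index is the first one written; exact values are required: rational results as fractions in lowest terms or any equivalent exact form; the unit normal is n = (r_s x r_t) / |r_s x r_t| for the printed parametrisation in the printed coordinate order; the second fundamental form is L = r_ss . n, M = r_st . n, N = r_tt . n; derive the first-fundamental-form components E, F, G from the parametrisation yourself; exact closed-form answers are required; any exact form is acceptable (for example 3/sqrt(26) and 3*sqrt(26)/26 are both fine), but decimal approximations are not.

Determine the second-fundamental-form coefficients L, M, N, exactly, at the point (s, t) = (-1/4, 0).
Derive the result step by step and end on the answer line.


f = 5/3, f' = 0, f'' = 0, h' = -4/3, h'' = 0
E = 16/9, F = 0, G = 25/9; answer radicand W^2 = 16/9
unnormalised second-form numerators: l = 0, m = 0, n = -20/9; L = l/sqrt(16/9), and similarly M = m/sqrt(W^2), N = n/sqrt(W^2)

Answer: L = 0, M = 0, N = -5/3


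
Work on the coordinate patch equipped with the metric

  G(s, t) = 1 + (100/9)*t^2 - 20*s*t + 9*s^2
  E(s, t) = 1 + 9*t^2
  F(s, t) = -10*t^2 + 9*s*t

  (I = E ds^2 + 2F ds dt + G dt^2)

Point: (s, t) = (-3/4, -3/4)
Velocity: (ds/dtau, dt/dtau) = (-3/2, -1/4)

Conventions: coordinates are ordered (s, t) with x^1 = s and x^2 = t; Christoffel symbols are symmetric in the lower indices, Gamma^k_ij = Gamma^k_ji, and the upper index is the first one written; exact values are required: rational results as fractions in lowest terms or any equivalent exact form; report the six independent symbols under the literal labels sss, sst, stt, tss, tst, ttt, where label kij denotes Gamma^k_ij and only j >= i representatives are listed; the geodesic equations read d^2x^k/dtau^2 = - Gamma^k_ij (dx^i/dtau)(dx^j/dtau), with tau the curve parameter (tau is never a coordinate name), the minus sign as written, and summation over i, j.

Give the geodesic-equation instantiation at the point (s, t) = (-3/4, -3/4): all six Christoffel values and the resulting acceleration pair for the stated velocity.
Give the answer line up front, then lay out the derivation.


Answer: Gamma_sss = 0, Gamma_sst = -54/49, Gamma_stt = 60/49, Gamma_tss = 0, Gamma_tst = 6/49, Gamma_ttt = -20/147; accelerations (d^2s/dtau^2, d^2t/dtau^2) = (3/4, -1/12)

E = 97/16, F = -9/16, G = 17/16 at the point
E_s = 0, E_t = -27/2, F_s = -27/4, F_t = 33/4, G_s = 3/2, G_t = -5/3
EG - F^2 = 49/8;  g^inv = (8/49) * [[17/16, 9/16], [9/16, 97/16]]
first-kind symbols [ij,l] = (1/2)(d_i g_jl + d_j g_il - d_l g_ij): [ss,s] = E_s/2 = 0, [ss,t] = F_s - E_t/2 = 0, [st,s] = E_t/2 = -27/4, [st,t] = G_s/2 = 3/4, [tt,s] = F_t - G_s/2 = 15/2, [tt,t] = G_t/2 = -5/6
Gamma^s_ij = (G*[ij,s] - F*[ij,t])/(EG - F^2), Gamma^t_ij = (E*[ij,t] - F*[ij,s])/(EG - F^2)
Gamma_sss = 0, Gamma_sst = -54/49, Gamma_stt = 60/49, Gamma_tss = 0, Gamma_tst = 6/49, Gamma_ttt = -20/147
d^2s/dtau^2 = -(Gamma_sss*(-3/2)^2 + 2*Gamma_sst*(-3/2)*(-1/4) + Gamma_stt*(-1/4)^2) = 3/4
d^2t/dtau^2 = -(Gamma_tss*(-3/2)^2 + 2*Gamma_tst*(-3/2)*(-1/4) + Gamma_ttt*(-1/4)^2) = -1/12


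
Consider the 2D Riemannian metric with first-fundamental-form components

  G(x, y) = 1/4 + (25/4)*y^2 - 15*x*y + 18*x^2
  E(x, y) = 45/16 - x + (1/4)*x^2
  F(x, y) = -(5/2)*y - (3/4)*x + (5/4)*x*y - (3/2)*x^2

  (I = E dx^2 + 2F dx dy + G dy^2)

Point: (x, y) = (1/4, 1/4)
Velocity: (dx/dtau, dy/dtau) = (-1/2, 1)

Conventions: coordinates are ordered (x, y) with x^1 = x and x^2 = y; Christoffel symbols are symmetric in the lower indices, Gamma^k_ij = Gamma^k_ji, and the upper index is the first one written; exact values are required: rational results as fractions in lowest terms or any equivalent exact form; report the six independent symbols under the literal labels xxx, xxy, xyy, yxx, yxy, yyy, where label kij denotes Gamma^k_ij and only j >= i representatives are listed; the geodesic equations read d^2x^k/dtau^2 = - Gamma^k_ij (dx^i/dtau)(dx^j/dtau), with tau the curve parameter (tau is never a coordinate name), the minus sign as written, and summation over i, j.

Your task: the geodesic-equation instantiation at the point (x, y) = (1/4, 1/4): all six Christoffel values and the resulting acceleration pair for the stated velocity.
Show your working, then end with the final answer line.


E = 165/64, F = -53/64, G = 53/64 at the point
E_x = -7/8, E_y = 0, F_x = -19/16, F_y = -35/16, G_x = 21/4, G_y = -5/8
EG - F^2 = 371/256;  g^inv = (256/371) * [[53/64, 53/64], [53/64, 165/64]]
first-kind symbols [ij,l] = (1/2)(d_i g_jl + d_j g_il - d_l g_ij): [xx,x] = E_x/2 = -7/16, [xx,y] = F_x - E_y/2 = -19/16, [xy,x] = E_y/2 = 0, [xy,y] = G_x/2 = 21/8, [yy,x] = F_y - G_x/2 = -77/16, [yy,y] = G_y/2 = -5/16
Gamma^x_ij = (G*[ij,x] - F*[ij,y])/(EG - F^2), Gamma^y_ij = (E*[ij,y] - F*[ij,x])/(EG - F^2)
Gamma_xxx = -13/14, Gamma_xxy = 3/2, Gamma_xyy = -41/14, Gamma_yxx = -1753/742, Gamma_yxy = 495/106, Gamma_yyy = -2453/742
d^2x/dtau^2 = -(Gamma_xxx*(-1/2)^2 + 2*Gamma_xxy*(-1/2)*(1) + Gamma_xyy*(1)^2) = 261/56
d^2y/dtau^2 = -(Gamma_yxx*(-1/2)^2 + 2*Gamma_yxy*(-1/2)*(1) + Gamma_yyy*(1)^2) = 25425/2968

Answer: Gamma_xxx = -13/14, Gamma_xxy = 3/2, Gamma_xyy = -41/14, Gamma_yxx = -1753/742, Gamma_yxy = 495/106, Gamma_yyy = -2453/742; accelerations (d^2x/dtau^2, d^2y/dtau^2) = (261/56, 25425/2968)


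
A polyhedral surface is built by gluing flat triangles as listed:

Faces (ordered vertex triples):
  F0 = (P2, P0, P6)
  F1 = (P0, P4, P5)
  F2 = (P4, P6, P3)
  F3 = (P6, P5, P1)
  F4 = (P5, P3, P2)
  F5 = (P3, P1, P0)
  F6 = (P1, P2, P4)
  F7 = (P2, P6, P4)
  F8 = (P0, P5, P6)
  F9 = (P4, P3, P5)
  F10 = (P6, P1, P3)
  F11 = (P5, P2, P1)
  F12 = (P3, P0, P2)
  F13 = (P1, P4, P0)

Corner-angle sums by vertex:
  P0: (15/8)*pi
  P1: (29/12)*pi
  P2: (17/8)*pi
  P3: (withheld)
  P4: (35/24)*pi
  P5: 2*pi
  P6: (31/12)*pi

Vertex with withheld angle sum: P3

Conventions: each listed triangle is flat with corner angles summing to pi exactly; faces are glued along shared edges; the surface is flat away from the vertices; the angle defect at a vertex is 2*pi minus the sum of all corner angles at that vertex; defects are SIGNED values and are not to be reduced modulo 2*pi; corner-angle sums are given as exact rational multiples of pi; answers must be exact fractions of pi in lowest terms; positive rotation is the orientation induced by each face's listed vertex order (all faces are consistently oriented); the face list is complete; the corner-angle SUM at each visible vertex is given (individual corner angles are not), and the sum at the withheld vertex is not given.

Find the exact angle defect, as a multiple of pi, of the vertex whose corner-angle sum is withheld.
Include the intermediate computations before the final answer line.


V = 7, E = 21, F = 14; chi = V - E + F = 0
Gauss-Bonnet: total defect = 2*pi*chi = 0; visible defects sum to (-11/24)*pi

Answer: defect(P3) = (11/24)*pi


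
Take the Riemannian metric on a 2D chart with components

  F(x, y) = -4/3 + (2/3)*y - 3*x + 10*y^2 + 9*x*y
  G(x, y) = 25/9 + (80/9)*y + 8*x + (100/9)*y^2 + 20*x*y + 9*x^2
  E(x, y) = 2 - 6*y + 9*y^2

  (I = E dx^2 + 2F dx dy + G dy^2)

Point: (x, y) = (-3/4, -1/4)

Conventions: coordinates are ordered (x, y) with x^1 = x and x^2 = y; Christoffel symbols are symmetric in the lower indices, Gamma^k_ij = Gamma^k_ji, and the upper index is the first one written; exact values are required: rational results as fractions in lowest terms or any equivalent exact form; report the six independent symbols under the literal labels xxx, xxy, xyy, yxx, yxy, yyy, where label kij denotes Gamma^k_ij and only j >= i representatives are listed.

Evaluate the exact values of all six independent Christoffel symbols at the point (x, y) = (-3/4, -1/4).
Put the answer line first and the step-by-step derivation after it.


Answer: Gamma_xxx = 0, Gamma_xxy = -14/19, Gamma_xyy = -140/171, Gamma_yxx = 0, Gamma_yxy = -14/19, Gamma_yyy = -140/171

E = 65/16, F = 49/16, G = 65/16 at the point
E_x = 0, E_y = -21/2, F_x = -21/4, F_y = -133/12, G_x = -21/2, G_y = -35/3
EG - F^2 = 57/8;  g^inv = (8/57) * [[65/16, -49/16], [-49/16, 65/16]]
first-kind symbols [ij,l] = (1/2)(d_i g_jl + d_j g_il - d_l g_ij): [xx,x] = E_x/2 = 0, [xx,y] = F_x - E_y/2 = 0, [xy,x] = E_y/2 = -21/4, [xy,y] = G_x/2 = -21/4, [yy,x] = F_y - G_x/2 = -35/6, [yy,y] = G_y/2 = -35/6
Gamma^x_ij = (G*[ij,x] - F*[ij,y])/(EG - F^2), Gamma^y_ij = (E*[ij,y] - F*[ij,x])/(EG - F^2)


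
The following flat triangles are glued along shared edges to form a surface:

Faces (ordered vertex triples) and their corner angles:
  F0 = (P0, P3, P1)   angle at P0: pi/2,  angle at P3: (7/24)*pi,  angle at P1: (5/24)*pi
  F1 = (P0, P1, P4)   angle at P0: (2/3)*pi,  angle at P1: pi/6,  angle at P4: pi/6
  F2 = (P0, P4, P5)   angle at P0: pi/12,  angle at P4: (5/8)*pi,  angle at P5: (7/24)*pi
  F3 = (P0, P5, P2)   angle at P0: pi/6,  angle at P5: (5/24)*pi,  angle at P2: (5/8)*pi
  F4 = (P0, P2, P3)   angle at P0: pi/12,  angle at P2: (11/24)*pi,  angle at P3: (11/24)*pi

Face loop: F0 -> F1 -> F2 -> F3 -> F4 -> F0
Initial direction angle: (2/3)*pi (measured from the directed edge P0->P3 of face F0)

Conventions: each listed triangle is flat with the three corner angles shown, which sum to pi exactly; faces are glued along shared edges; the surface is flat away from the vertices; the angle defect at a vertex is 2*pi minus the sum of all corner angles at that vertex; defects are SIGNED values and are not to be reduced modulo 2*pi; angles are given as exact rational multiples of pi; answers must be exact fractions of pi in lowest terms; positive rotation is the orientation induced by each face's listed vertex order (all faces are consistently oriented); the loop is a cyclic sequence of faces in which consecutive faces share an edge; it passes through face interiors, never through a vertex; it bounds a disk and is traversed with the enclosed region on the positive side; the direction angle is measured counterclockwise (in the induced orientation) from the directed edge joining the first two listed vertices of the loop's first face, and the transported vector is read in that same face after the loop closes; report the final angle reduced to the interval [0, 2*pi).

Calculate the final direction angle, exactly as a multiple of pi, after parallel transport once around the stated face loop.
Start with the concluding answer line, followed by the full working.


Answer: final direction angle = (7/6)*pi

enclosed vertex P0: corner angles sum to (3/2)*pi, defect = 2*pi - (3/2)*pi = pi/2
the rotation equals the total enclosed defect, so the final angle is initial + defects (mod 2*pi)
final angle = (2/3)*pi + pi/2 = (7/6)*pi (mod 2*pi)


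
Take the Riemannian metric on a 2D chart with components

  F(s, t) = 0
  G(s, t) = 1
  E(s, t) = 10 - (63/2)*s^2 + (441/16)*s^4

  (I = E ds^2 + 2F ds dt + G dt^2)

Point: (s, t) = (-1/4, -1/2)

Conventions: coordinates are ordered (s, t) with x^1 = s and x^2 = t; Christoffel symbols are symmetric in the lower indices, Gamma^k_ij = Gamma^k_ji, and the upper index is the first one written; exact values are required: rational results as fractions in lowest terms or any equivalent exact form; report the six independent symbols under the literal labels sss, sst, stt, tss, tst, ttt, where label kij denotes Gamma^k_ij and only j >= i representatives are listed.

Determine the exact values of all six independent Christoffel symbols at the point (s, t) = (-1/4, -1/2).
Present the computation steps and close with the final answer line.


E = 33337/4096, F = 0, G = 1 at the point
E_s = 3591/256, E_t = 0, F_s = 0, F_t = 0, G_s = 0, G_t = 0
EG - F^2 = 33337/4096;  g^inv = (4096/33337) * [[1, 0], [0, 33337/4096]]
first-kind symbols [ij,l] = (1/2)(d_i g_jl + d_j g_il - d_l g_ij): [ss,s] = E_s/2 = 3591/512, [ss,t] = F_s - E_t/2 = 0, [st,s] = E_t/2 = 0, [st,t] = G_s/2 = 0, [tt,s] = F_t - G_s/2 = 0, [tt,t] = G_t/2 = 0
Gamma^s_ij = (G*[ij,s] - F*[ij,t])/(EG - F^2), Gamma^t_ij = (E*[ij,t] - F*[ij,s])/(EG - F^2)

Answer: Gamma_sss = 28728/33337, Gamma_sst = 0, Gamma_stt = 0, Gamma_tss = 0, Gamma_tst = 0, Gamma_ttt = 0


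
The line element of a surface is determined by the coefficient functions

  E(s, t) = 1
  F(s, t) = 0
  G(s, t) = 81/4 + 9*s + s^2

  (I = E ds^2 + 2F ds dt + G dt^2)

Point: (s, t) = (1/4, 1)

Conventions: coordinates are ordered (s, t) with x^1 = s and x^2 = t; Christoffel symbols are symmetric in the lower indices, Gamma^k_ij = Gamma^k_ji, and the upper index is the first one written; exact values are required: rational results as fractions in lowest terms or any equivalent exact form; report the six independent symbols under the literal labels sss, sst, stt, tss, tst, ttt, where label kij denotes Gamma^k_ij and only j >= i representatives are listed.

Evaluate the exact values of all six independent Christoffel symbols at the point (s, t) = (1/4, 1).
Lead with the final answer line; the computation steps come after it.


Answer: Gamma_sss = 0, Gamma_sst = 0, Gamma_stt = -19/4, Gamma_tss = 0, Gamma_tst = 4/19, Gamma_ttt = 0

E = 1, F = 0, G = 361/16 at the point
E_s = 0, E_t = 0, F_s = 0, F_t = 0, G_s = 19/2, G_t = 0
EG - F^2 = 361/16;  g^inv = (16/361) * [[361/16, 0], [0, 1]]
first-kind symbols [ij,l] = (1/2)(d_i g_jl + d_j g_il - d_l g_ij): [ss,s] = E_s/2 = 0, [ss,t] = F_s - E_t/2 = 0, [st,s] = E_t/2 = 0, [st,t] = G_s/2 = 19/4, [tt,s] = F_t - G_s/2 = -19/4, [tt,t] = G_t/2 = 0
Gamma^s_ij = (G*[ij,s] - F*[ij,t])/(EG - F^2), Gamma^t_ij = (E*[ij,t] - F*[ij,s])/(EG - F^2)


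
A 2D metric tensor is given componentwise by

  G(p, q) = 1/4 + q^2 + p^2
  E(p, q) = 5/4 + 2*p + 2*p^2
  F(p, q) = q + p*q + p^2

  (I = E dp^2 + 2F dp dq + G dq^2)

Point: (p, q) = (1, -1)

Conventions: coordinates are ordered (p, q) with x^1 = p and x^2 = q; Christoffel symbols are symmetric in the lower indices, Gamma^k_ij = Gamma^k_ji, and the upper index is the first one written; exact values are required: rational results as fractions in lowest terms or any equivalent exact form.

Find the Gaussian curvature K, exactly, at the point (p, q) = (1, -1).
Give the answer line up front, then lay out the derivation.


Answer: K = 1472/29929

E = 21/4, F = -1, G = 9/4, EG - F^2 = 173/16 at the point
E_p = 6, E_q = 0, F_p = 1, F_q = 2, G_p = 2, G_q = -2
E_qq = 0, F_pq = 1, G_pp = 2
Apply the Brioschi formula K = (det M1 - det M2)/(EG - F^2)^2 over the derivative matrices of E, F, G.
M1 = [[-E_qq/2 + F_pq - G_pp/2, E_p/2, F_p - E_q/2], [F_q - G_p/2, E, F], [G_q/2, F, G]] = [[0, 3, 1], [1, 21/4, -1], [-1, -1, 9/4]]; det M1 = 1/2
M2 = [[0, E_q/2, G_p/2], [E_q/2, E, F], [G_p/2, F, G]] = [[0, 0, 1], [0, 21/4, -1], [1, -1, 9/4]]; det M2 = -21/4
det M1 - det M2 = 23/4; K = 23/4 / (173/16)^2 = 1472/29929


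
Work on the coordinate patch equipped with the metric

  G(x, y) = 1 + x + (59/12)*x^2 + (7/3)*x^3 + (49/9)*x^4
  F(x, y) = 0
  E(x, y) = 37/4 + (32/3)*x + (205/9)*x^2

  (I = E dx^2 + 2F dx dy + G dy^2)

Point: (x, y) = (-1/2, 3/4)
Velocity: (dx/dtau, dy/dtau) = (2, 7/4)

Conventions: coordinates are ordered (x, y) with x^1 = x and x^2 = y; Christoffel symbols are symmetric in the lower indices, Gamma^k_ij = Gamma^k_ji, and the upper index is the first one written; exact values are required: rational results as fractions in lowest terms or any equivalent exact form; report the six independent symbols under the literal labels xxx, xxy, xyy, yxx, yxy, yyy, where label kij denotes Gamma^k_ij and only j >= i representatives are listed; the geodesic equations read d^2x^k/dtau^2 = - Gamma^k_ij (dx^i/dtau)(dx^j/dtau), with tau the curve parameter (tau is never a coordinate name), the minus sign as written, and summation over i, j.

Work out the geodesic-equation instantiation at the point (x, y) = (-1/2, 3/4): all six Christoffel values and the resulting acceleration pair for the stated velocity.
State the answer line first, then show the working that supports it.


Answer: Gamma_xxx = -109/173, Gamma_xxy = 0, Gamma_xyy = 44/173, Gamma_yxx = 0, Gamma_yxy = -11/8, Gamma_yyy = 0; accelerations (d^2x/dtau^2, d^2y/dtau^2) = (1205/692, 77/8)

E = 173/18, F = 0, G = 16/9 at the point
E_x = -109/9, E_y = 0, F_x = 0, F_y = 0, G_x = -44/9, G_y = 0
EG - F^2 = 1384/81;  g^inv = (81/1384) * [[16/9, 0], [0, 173/18]]
first-kind symbols [ij,l] = (1/2)(d_i g_jl + d_j g_il - d_l g_ij): [xx,x] = E_x/2 = -109/18, [xx,y] = F_x - E_y/2 = 0, [xy,x] = E_y/2 = 0, [xy,y] = G_x/2 = -22/9, [yy,x] = F_y - G_x/2 = 22/9, [yy,y] = G_y/2 = 0
Gamma^x_ij = (G*[ij,x] - F*[ij,y])/(EG - F^2), Gamma^y_ij = (E*[ij,y] - F*[ij,x])/(EG - F^2)
Gamma_xxx = -109/173, Gamma_xxy = 0, Gamma_xyy = 44/173, Gamma_yxx = 0, Gamma_yxy = -11/8, Gamma_yyy = 0
d^2x/dtau^2 = -(Gamma_xxx*(2)^2 + 2*Gamma_xxy*(2)*(7/4) + Gamma_xyy*(7/4)^2) = 1205/692
d^2y/dtau^2 = -(Gamma_yxx*(2)^2 + 2*Gamma_yxy*(2)*(7/4) + Gamma_yyy*(7/4)^2) = 77/8


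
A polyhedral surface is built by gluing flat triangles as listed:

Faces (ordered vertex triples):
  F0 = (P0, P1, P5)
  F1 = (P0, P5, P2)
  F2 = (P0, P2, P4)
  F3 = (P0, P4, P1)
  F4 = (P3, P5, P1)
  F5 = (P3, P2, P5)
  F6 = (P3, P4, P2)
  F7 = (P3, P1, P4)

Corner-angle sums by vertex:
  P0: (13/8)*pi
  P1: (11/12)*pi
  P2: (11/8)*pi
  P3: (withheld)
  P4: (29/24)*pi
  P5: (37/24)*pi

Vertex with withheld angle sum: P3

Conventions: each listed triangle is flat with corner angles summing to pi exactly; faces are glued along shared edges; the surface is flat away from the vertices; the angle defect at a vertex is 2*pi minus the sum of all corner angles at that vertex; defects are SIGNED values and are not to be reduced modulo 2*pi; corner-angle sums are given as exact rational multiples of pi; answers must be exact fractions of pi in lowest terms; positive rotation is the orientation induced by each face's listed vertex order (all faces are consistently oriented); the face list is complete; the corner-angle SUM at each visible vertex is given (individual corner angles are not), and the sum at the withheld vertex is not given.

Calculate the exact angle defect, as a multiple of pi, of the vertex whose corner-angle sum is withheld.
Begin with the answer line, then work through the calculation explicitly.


Answer: defect(P3) = (2/3)*pi

V = 6, E = 12, F = 8; chi = V - E + F = 2
Gauss-Bonnet: total defect = 2*pi*chi = 4*pi; visible defects sum to (10/3)*pi
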